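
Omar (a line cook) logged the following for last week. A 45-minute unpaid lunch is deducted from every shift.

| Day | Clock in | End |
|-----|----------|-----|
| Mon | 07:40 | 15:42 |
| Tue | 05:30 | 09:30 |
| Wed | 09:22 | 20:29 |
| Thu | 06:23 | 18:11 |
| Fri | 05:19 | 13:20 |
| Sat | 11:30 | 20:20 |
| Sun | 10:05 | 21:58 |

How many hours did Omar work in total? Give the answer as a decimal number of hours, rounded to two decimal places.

58.43 hours

Mon: 07:40–15:42 = 8 h 2 min; less 45 min break → 7 h 17 min
Tue: 05:30–09:30 = 4 h 0 min; less 45 min break → 3 h 15 min
Wed: 09:22–20:29 = 11 h 7 min; less 45 min break → 10 h 22 min
Thu: 06:23–18:11 = 11 h 48 min; less 45 min break → 11 h 3 min
Fri: 05:19–13:20 = 8 h 1 min; less 45 min break → 7 h 16 min
Sat: 11:30–20:20 = 8 h 50 min; less 45 min break → 8 h 5 min
Sun: 10:05–21:58 = 11 h 53 min; less 45 min break → 11 h 8 min
Total: 7 h 17 min + 3 h 15 min + 10 h 22 min + 11 h 3 min + 7 h 16 min + 8 h 5 min + 11 h 8 min = 58 h 26 min.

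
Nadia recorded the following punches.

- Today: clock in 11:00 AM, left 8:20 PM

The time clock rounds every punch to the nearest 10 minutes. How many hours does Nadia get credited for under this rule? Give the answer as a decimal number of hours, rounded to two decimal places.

Today: in 11:00 AM→11:00 AM, out 8:20 PM→8:20 PM; 9 h 20 min

9.33 hours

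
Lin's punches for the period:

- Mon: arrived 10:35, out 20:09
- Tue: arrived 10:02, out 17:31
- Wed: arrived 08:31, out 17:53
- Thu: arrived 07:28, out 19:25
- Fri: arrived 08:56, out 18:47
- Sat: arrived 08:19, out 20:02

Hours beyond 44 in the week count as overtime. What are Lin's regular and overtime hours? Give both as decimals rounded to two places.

Mon: 10:35–20:09 = 9 h 34 min
Tue: 10:02–17:31 = 7 h 29 min
Wed: 08:31–17:53 = 9 h 22 min
Thu: 07:28–19:25 = 11 h 57 min
Fri: 08:56–18:47 = 9 h 51 min
Sat: 08:19–20:02 = 11 h 43 min
Total worked: 59 h 56 min = 59.93 h.
Threshold 44 h → overtime 15 h 56 min, regular 44 h 0 min.

Regular 44.00 hours, overtime 15.93 hours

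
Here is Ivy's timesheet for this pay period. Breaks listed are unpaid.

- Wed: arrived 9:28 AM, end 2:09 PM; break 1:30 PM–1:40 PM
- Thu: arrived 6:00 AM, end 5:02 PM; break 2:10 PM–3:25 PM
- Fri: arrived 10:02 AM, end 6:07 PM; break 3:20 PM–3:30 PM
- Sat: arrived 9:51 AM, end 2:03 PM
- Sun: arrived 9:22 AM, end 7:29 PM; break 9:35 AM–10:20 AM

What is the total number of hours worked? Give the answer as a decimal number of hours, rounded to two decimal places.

Wed: 9:28 AM–2:09 PM = 4 h 41 min; less 10 min break → 4 h 31 min
Thu: 6:00 AM–5:02 PM = 11 h 2 min; less 75 min break → 9 h 47 min
Fri: 10:02 AM–6:07 PM = 8 h 5 min; less 10 min break → 7 h 55 min
Sat: 9:51 AM–2:03 PM = 4 h 12 min
Sun: 9:22 AM–7:29 PM = 10 h 7 min; less 45 min break → 9 h 22 min
Total: 4 h 31 min + 9 h 47 min + 7 h 55 min + 4 h 12 min + 9 h 22 min = 35 h 47 min.

35.78 hours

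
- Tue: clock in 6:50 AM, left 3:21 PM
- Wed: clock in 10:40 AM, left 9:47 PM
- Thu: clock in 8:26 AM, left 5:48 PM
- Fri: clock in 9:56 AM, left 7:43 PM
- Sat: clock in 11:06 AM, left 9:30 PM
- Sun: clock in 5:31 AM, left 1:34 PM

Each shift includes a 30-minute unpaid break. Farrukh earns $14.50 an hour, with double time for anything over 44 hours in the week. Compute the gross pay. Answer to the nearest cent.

$934.77

Tue: 6:50 AM–3:21 PM = 8 h 31 min; less 30 min break → 8 h 1 min
Wed: 10:40 AM–9:47 PM = 11 h 7 min; less 30 min break → 10 h 37 min
Thu: 8:26 AM–5:48 PM = 9 h 22 min; less 30 min break → 8 h 52 min
Fri: 9:56 AM–7:43 PM = 9 h 47 min; less 30 min break → 9 h 17 min
Sat: 11:06 AM–9:30 PM = 10 h 24 min; less 30 min break → 9 h 54 min
Sun: 5:31 AM–1:34 PM = 8 h 3 min; less 30 min break → 7 h 33 min
Total worked: 54 h 14 min = 3254 min.
Regular 44 h 0 min = 2640 min at $14.50/h; overtime 10 h 14 min = 614 min at $29.00/h.
Pay = (2640 × $14.50 + 614 × $29.00) ÷ 60 = $934.77.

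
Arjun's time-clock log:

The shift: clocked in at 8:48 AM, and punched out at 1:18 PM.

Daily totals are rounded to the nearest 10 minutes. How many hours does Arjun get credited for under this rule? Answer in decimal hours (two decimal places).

The shift: 8:48 AM–1:18 PM = 4 h 30 min → rounds to 4 h 30 min

4.50 hours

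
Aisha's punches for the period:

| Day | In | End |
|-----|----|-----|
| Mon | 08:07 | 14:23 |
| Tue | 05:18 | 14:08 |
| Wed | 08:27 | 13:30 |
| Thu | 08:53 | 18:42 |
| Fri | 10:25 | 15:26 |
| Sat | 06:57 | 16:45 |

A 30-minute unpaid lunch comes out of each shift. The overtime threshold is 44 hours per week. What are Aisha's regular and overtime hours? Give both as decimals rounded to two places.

Mon: 08:07–14:23 = 6 h 16 min; less 30 min break → 5 h 46 min
Tue: 05:18–14:08 = 8 h 50 min; less 30 min break → 8 h 20 min
Wed: 08:27–13:30 = 5 h 3 min; less 30 min break → 4 h 33 min
Thu: 08:53–18:42 = 9 h 49 min; less 30 min break → 9 h 19 min
Fri: 10:25–15:26 = 5 h 1 min; less 30 min break → 4 h 31 min
Sat: 06:57–16:45 = 9 h 48 min; less 30 min break → 9 h 18 min
Total worked: 41 h 47 min = 41.78 h.
Threshold 44 h → overtime 0 h 0 min, regular 41 h 47 min.

Regular 41.78 hours, overtime 0.00 hours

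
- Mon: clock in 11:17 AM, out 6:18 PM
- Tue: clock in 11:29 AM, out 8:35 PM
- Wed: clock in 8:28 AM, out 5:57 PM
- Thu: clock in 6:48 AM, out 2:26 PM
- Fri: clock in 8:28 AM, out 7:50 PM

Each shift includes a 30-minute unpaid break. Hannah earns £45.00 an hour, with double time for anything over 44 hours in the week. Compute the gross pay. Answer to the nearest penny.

£1894.50

Mon: 11:17 AM–6:18 PM = 7 h 1 min; less 30 min break → 6 h 31 min
Tue: 11:29 AM–8:35 PM = 9 h 6 min; less 30 min break → 8 h 36 min
Wed: 8:28 AM–5:57 PM = 9 h 29 min; less 30 min break → 8 h 59 min
Thu: 6:48 AM–2:26 PM = 7 h 38 min; less 30 min break → 7 h 8 min
Fri: 8:28 AM–7:50 PM = 11 h 22 min; less 30 min break → 10 h 52 min
Total worked: 42 h 6 min = 2526 min.
Regular 42 h 6 min = 2526 min at £45.00/h; overtime 0 h 0 min = 0 min at £90.00/h.
Pay = (2526 × £45.00 + 0 × £90.00) ÷ 60 = £1894.50.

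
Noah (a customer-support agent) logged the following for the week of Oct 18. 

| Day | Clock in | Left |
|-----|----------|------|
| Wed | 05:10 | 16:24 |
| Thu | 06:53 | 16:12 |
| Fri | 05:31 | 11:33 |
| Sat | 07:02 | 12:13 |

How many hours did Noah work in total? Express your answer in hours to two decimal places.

Wed: 05:10–16:24 = 11 h 14 min
Thu: 06:53–16:12 = 9 h 19 min
Fri: 05:31–11:33 = 6 h 2 min
Sat: 07:02–12:13 = 5 h 11 min
Total: 11 h 14 min + 9 h 19 min + 6 h 2 min + 5 h 11 min = 31 h 46 min.

31.77 hours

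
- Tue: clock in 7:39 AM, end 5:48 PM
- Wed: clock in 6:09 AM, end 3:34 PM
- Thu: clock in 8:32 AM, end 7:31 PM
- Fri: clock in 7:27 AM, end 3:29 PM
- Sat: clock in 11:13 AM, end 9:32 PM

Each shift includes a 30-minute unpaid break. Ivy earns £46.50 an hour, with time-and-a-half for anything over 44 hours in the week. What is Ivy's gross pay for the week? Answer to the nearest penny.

Tue: 7:39 AM–5:48 PM = 10 h 9 min; less 30 min break → 9 h 39 min
Wed: 6:09 AM–3:34 PM = 9 h 25 min; less 30 min break → 8 h 55 min
Thu: 8:32 AM–7:31 PM = 10 h 59 min; less 30 min break → 10 h 29 min
Fri: 7:27 AM–3:29 PM = 8 h 2 min; less 30 min break → 7 h 32 min
Sat: 11:13 AM–9:32 PM = 10 h 19 min; less 30 min break → 9 h 49 min
Total worked: 46 h 24 min = 2784 min.
Regular 44 h 0 min = 2640 min at £46.50/h; overtime 2 h 24 min = 144 min at £69.75/h.
Pay = (2640 × £46.50 + 144 × £69.75) ÷ 60 = £2213.40.

£2213.40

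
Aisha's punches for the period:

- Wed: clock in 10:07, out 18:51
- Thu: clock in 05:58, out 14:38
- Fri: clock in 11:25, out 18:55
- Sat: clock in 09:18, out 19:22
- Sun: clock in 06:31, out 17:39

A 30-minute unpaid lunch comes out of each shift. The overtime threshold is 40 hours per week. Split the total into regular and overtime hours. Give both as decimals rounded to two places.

Wed: 10:07–18:51 = 8 h 44 min; less 30 min break → 8 h 14 min
Thu: 05:58–14:38 = 8 h 40 min; less 30 min break → 8 h 10 min
Fri: 11:25–18:55 = 7 h 30 min; less 30 min break → 7 h 0 min
Sat: 09:18–19:22 = 10 h 4 min; less 30 min break → 9 h 34 min
Sun: 06:31–17:39 = 11 h 8 min; less 30 min break → 10 h 38 min
Total worked: 43 h 36 min = 43.60 h.
Threshold 40 h → overtime 3 h 36 min, regular 40 h 0 min.

Regular 40.00 hours, overtime 3.60 hours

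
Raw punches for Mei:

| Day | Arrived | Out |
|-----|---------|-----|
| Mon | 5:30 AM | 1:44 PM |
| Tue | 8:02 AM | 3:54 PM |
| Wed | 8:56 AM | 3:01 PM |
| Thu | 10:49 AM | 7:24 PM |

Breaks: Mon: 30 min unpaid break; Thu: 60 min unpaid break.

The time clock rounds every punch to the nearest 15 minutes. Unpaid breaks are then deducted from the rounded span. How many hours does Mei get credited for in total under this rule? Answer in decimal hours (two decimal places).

Mon: in 5:30 AM→5:30 AM, out 1:44 PM→1:45 PM; 8 h 15 min − 30 min = 7 h 45 min
Tue: in 8:02 AM→8:00 AM, out 3:54 PM→4:00 PM; 8 h 0 min
Wed: in 8:56 AM→9:00 AM, out 3:01 PM→3:00 PM; 6 h 0 min
Thu: in 10:49 AM→10:45 AM, out 7:24 PM→7:30 PM; 8 h 45 min − 60 min = 7 h 45 min
Total credited: 29 h 30 min.

29.50 hours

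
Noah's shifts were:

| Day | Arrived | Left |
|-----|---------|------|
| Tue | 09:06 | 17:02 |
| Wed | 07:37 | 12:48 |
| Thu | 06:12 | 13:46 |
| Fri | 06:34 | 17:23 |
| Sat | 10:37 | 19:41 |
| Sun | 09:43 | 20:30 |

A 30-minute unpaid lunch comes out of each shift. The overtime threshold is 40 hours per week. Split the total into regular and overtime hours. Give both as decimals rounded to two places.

Regular 40.00 hours, overtime 8.35 hours

Tue: 09:06–17:02 = 7 h 56 min; less 30 min break → 7 h 26 min
Wed: 07:37–12:48 = 5 h 11 min; less 30 min break → 4 h 41 min
Thu: 06:12–13:46 = 7 h 34 min; less 30 min break → 7 h 4 min
Fri: 06:34–17:23 = 10 h 49 min; less 30 min break → 10 h 19 min
Sat: 10:37–19:41 = 9 h 4 min; less 30 min break → 8 h 34 min
Sun: 09:43–20:30 = 10 h 47 min; less 30 min break → 10 h 17 min
Total worked: 48 h 21 min = 48.35 h.
Threshold 40 h → overtime 8 h 21 min, regular 40 h 0 min.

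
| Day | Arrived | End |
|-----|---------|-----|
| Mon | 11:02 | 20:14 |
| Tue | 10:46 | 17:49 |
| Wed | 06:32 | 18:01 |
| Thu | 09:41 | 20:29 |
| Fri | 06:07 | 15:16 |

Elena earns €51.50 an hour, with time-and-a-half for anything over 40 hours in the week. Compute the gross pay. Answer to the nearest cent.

Mon: 11:02–20:14 = 9 h 12 min
Tue: 10:46–17:49 = 7 h 3 min
Wed: 06:32–18:01 = 11 h 29 min
Thu: 09:41–20:29 = 10 h 48 min
Fri: 06:07–15:16 = 9 h 9 min
Total worked: 47 h 41 min = 2861 min.
Regular 40 h 0 min = 2400 min at €51.50/h; overtime 7 h 41 min = 461 min at €77.25/h.
Pay = (2400 × €51.50 + 461 × €77.25) ÷ 60 = €2653.54.

€2653.54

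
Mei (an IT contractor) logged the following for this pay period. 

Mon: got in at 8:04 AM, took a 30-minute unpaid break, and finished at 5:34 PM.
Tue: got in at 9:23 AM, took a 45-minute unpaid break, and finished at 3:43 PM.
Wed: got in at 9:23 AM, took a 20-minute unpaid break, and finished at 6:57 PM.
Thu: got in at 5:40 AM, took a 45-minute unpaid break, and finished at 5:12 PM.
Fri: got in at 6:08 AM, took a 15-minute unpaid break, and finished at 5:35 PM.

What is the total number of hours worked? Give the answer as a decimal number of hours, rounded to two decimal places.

Mon: 8:04 AM–5:34 PM = 9 h 30 min; less 30 min break → 9 h 0 min
Tue: 9:23 AM–3:43 PM = 6 h 20 min; less 45 min break → 5 h 35 min
Wed: 9:23 AM–6:57 PM = 9 h 34 min; less 20 min break → 9 h 14 min
Thu: 5:40 AM–5:12 PM = 11 h 32 min; less 45 min break → 10 h 47 min
Fri: 6:08 AM–5:35 PM = 11 h 27 min; less 15 min break → 11 h 12 min
Total: 9 h 0 min + 5 h 35 min + 9 h 14 min + 10 h 47 min + 11 h 12 min = 45 h 48 min.

45.80 hours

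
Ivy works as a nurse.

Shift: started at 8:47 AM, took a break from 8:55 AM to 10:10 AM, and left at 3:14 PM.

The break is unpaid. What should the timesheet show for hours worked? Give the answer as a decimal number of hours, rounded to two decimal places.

5.20 hours

Shift: 8:47 AM–3:14 PM = 6 h 27 min; less 75 min break → 5 h 12 min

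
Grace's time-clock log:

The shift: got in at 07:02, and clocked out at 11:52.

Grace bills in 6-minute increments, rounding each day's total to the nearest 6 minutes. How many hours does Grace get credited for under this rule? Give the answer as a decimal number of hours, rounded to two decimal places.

The shift: 07:02–11:52 = 4 h 50 min → rounds to 4 h 48 min

4.80 hours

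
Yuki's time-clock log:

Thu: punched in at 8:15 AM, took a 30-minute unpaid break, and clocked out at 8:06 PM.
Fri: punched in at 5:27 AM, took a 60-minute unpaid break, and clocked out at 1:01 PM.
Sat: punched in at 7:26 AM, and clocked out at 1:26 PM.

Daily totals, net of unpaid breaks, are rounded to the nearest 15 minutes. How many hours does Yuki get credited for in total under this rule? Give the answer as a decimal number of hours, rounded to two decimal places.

23.75 hours

Thu: 8:15 AM–8:06 PM = 11 h 51 min − 30 min = 11 h 21 min → rounds to 11 h 15 min
Fri: 5:27 AM–1:01 PM = 7 h 34 min − 60 min = 6 h 34 min → rounds to 6 h 30 min
Sat: 7:26 AM–1:26 PM = 6 h 0 min → rounds to 6 h 0 min
Total credited: 23 h 45 min.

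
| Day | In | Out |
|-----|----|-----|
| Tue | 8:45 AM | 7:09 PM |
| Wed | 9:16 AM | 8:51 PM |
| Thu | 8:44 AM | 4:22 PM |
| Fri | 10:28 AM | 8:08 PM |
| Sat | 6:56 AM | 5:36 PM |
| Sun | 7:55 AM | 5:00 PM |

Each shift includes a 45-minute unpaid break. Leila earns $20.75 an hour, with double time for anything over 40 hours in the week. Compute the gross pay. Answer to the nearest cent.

Tue: 8:45 AM–7:09 PM = 10 h 24 min; less 45 min break → 9 h 39 min
Wed: 9:16 AM–8:51 PM = 11 h 35 min; less 45 min break → 10 h 50 min
Thu: 8:44 AM–4:22 PM = 7 h 38 min; less 45 min break → 6 h 53 min
Fri: 10:28 AM–8:08 PM = 9 h 40 min; less 45 min break → 8 h 55 min
Sat: 6:56 AM–5:36 PM = 10 h 40 min; less 45 min break → 9 h 55 min
Sun: 7:55 AM–5:00 PM = 9 h 5 min; less 45 min break → 8 h 20 min
Total worked: 54 h 32 min = 3272 min.
Regular 40 h 0 min = 2400 min at $20.75/h; overtime 14 h 32 min = 872 min at $41.50/h.
Pay = (2400 × $20.75 + 872 × $41.50) ÷ 60 = $1433.13.

$1433.13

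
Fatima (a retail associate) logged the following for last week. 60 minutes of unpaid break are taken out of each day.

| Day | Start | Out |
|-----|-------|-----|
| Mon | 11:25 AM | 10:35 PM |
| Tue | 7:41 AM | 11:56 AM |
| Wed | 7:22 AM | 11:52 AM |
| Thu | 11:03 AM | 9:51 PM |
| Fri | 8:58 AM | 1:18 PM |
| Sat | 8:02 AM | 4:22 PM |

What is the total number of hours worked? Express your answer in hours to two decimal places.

37.38 hours

Mon: 11:25 AM–10:35 PM = 11 h 10 min; less 60 min break → 10 h 10 min
Tue: 7:41 AM–11:56 AM = 4 h 15 min; less 60 min break → 3 h 15 min
Wed: 7:22 AM–11:52 AM = 4 h 30 min; less 60 min break → 3 h 30 min
Thu: 11:03 AM–9:51 PM = 10 h 48 min; less 60 min break → 9 h 48 min
Fri: 8:58 AM–1:18 PM = 4 h 20 min; less 60 min break → 3 h 20 min
Sat: 8:02 AM–4:22 PM = 8 h 20 min; less 60 min break → 7 h 20 min
Total: 10 h 10 min + 3 h 15 min + 3 h 30 min + 9 h 48 min + 3 h 20 min + 7 h 20 min = 37 h 23 min.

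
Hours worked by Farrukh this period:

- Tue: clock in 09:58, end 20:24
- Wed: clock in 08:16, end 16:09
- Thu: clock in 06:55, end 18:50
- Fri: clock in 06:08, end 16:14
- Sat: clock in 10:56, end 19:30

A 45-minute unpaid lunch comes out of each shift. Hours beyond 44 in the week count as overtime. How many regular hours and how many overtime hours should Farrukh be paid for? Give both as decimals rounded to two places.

Regular 44.00 hours, overtime 1.15 hours

Tue: 09:58–20:24 = 10 h 26 min; less 45 min break → 9 h 41 min
Wed: 08:16–16:09 = 7 h 53 min; less 45 min break → 7 h 8 min
Thu: 06:55–18:50 = 11 h 55 min; less 45 min break → 11 h 10 min
Fri: 06:08–16:14 = 10 h 6 min; less 45 min break → 9 h 21 min
Sat: 10:56–19:30 = 8 h 34 min; less 45 min break → 7 h 49 min
Total worked: 45 h 9 min = 45.15 h.
Threshold 44 h → overtime 1 h 9 min, regular 44 h 0 min.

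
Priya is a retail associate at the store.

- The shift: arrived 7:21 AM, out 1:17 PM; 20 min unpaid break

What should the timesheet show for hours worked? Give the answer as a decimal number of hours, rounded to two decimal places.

5.60 hours

The shift: 7:21 AM–1:17 PM = 5 h 56 min; less 20 min break → 5 h 36 min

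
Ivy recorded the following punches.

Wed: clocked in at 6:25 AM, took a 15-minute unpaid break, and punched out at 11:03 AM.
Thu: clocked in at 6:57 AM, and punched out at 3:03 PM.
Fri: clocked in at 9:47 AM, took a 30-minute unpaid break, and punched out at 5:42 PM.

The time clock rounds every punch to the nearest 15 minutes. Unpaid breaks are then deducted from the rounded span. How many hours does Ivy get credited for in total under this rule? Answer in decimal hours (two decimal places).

Wed: in 6:25 AM→6:30 AM, out 11:03 AM→11:00 AM; 4 h 30 min − 15 min = 4 h 15 min
Thu: in 6:57 AM→7:00 AM, out 3:03 PM→3:00 PM; 8 h 0 min
Fri: in 9:47 AM→9:45 AM, out 5:42 PM→5:45 PM; 8 h 0 min − 30 min = 7 h 30 min
Total credited: 19 h 45 min.

19.75 hours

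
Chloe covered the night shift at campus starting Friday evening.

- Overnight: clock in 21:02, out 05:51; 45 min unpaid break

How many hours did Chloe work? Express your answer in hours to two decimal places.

8.07 hours

Overnight: 21:02 → midnight = 2 h 58 min; midnight → 05:51 = 5 h 51 min; span 8 h 49 min; less 45 min break → 8 h 4 min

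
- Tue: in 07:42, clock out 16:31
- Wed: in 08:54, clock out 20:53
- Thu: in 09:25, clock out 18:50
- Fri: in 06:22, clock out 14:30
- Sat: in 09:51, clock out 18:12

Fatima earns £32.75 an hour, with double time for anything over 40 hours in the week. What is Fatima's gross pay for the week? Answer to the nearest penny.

Tue: 07:42–16:31 = 8 h 49 min
Wed: 08:54–20:53 = 11 h 59 min
Thu: 09:25–18:50 = 9 h 25 min
Fri: 06:22–14:30 = 8 h 8 min
Sat: 09:51–18:12 = 8 h 21 min
Total worked: 46 h 42 min = 2802 min.
Regular 40 h 0 min = 2400 min at £32.75/h; overtime 6 h 42 min = 402 min at £65.50/h.
Pay = (2400 × £32.75 + 402 × £65.50) ÷ 60 = £1748.85.

£1748.85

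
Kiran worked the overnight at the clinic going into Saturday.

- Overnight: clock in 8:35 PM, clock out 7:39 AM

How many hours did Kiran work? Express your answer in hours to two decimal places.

11.07 hours

Overnight: 8:35 PM → midnight = 3 h 25 min; midnight → 7:39 AM = 7 h 39 min; span 11 h 4 min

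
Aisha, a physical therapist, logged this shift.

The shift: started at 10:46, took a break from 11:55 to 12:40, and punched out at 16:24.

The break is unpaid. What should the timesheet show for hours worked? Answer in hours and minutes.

The shift: 10:46–16:24 = 5 h 38 min; less 45 min break → 4 h 53 min

4 h 53 min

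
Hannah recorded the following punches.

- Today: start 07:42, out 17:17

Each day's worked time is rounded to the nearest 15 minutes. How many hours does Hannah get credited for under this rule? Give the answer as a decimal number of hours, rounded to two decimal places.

9.50 hours

Today: 07:42–17:17 = 9 h 35 min → rounds to 9 h 30 min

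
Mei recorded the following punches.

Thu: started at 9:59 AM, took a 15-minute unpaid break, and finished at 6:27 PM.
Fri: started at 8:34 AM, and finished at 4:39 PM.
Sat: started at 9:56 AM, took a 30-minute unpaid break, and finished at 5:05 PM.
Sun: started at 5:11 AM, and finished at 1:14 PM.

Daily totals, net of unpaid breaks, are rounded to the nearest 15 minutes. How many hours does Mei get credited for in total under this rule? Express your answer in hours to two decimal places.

31.00 hours

Thu: 9:59 AM–6:27 PM = 8 h 28 min − 15 min = 8 h 13 min → rounds to 8 h 15 min
Fri: 8:34 AM–4:39 PM = 8 h 5 min → rounds to 8 h 0 min
Sat: 9:56 AM–5:05 PM = 7 h 9 min − 30 min = 6 h 39 min → rounds to 6 h 45 min
Sun: 5:11 AM–1:14 PM = 8 h 3 min → rounds to 8 h 0 min
Total credited: 31 h 0 min.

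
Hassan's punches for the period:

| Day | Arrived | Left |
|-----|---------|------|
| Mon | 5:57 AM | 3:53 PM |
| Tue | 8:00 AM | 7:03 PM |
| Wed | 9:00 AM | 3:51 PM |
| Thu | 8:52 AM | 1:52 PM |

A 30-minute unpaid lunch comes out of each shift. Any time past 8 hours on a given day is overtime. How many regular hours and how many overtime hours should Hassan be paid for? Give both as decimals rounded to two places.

Mon: 5:57 AM–3:53 PM = 9 h 56 min; less 30 min break → 9 h 26 min
Tue: 8:00 AM–7:03 PM = 11 h 3 min; less 30 min break → 10 h 33 min
Wed: 9:00 AM–3:51 PM = 6 h 51 min; less 30 min break → 6 h 21 min
Thu: 8:52 AM–1:52 PM = 5 h 0 min; less 30 min break → 4 h 30 min
Mon reg 8 h 0 min / OT 1 h 26 min; Tue reg 8 h 0 min / OT 2 h 33 min; Wed reg 6 h 21 min / OT 0 h 0 min; Thu reg 4 h 30 min / OT 0 h 0 min.
Totals: regular 26 h 51 min, overtime 3 h 59 min.

Regular 26.85 hours, overtime 3.98 hours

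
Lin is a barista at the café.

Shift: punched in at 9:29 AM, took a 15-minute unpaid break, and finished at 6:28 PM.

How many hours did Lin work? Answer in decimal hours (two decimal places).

8.73 hours

Shift: 9:29 AM–6:28 PM = 8 h 59 min; less 15 min break → 8 h 44 min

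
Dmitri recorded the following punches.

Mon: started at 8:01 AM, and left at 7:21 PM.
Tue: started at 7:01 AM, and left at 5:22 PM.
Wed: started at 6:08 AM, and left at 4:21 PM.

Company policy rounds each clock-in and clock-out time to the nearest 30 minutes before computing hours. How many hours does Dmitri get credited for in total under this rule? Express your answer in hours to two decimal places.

32.50 hours

Mon: in 8:01 AM→8:00 AM, out 7:21 PM→7:30 PM; 11 h 30 min
Tue: in 7:01 AM→7:00 AM, out 5:22 PM→5:30 PM; 10 h 30 min
Wed: in 6:08 AM→6:00 AM, out 4:21 PM→4:30 PM; 10 h 30 min
Total credited: 32 h 30 min.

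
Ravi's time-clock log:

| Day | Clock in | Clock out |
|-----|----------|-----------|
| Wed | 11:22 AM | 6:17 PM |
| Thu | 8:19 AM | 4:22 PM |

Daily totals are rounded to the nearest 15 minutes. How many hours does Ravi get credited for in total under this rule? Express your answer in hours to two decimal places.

Wed: 11:22 AM–6:17 PM = 6 h 55 min → rounds to 7 h 0 min
Thu: 8:19 AM–4:22 PM = 8 h 3 min → rounds to 8 h 0 min
Total credited: 15 h 0 min.

15.00 hours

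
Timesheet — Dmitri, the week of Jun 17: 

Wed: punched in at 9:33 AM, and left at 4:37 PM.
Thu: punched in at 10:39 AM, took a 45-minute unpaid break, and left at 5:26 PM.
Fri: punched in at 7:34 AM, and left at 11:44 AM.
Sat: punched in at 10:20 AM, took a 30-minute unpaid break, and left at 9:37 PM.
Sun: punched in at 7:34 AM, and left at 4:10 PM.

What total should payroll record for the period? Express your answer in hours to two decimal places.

36.65 hours

Wed: 9:33 AM–4:37 PM = 7 h 4 min
Thu: 10:39 AM–5:26 PM = 6 h 47 min; less 45 min break → 6 h 2 min
Fri: 7:34 AM–11:44 AM = 4 h 10 min
Sat: 10:20 AM–9:37 PM = 11 h 17 min; less 30 min break → 10 h 47 min
Sun: 7:34 AM–4:10 PM = 8 h 36 min
Total: 7 h 4 min + 6 h 2 min + 4 h 10 min + 10 h 47 min + 8 h 36 min = 36 h 39 min.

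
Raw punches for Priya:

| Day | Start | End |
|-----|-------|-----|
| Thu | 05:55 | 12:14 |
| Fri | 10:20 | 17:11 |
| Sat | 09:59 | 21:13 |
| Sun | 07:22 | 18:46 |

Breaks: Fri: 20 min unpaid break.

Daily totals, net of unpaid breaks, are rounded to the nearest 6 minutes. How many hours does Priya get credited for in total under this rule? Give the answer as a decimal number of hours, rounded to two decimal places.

35.40 hours

Thu: 05:55–12:14 = 6 h 19 min → rounds to 6 h 18 min
Fri: 10:20–17:11 = 6 h 51 min − 20 min = 6 h 31 min → rounds to 6 h 30 min
Sat: 09:59–21:13 = 11 h 14 min → rounds to 11 h 12 min
Sun: 07:22–18:46 = 11 h 24 min → rounds to 11 h 24 min
Total credited: 35 h 24 min.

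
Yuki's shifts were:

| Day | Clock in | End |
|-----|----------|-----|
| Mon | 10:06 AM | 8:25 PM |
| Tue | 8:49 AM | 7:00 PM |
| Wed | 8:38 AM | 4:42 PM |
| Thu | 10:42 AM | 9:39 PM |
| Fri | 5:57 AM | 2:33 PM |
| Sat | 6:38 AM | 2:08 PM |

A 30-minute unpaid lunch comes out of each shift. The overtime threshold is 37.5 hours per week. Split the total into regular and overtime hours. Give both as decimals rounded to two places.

Mon: 10:06 AM–8:25 PM = 10 h 19 min; less 30 min break → 9 h 49 min
Tue: 8:49 AM–7:00 PM = 10 h 11 min; less 30 min break → 9 h 41 min
Wed: 8:38 AM–4:42 PM = 8 h 4 min; less 30 min break → 7 h 34 min
Thu: 10:42 AM–9:39 PM = 10 h 57 min; less 30 min break → 10 h 27 min
Fri: 5:57 AM–2:33 PM = 8 h 36 min; less 30 min break → 8 h 6 min
Sat: 6:38 AM–2:08 PM = 7 h 30 min; less 30 min break → 7 h 0 min
Total worked: 52 h 37 min = 52.62 h.
Threshold 37.5 h → overtime 15 h 7 min, regular 37 h 30 min.

Regular 37.50 hours, overtime 15.12 hours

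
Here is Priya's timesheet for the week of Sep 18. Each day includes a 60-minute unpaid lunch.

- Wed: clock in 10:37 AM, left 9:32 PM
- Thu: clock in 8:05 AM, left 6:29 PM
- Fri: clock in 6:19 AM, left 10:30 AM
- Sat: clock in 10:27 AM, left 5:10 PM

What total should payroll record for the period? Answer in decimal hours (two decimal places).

28.22 hours

Wed: 10:37 AM–9:32 PM = 10 h 55 min; less 60 min break → 9 h 55 min
Thu: 8:05 AM–6:29 PM = 10 h 24 min; less 60 min break → 9 h 24 min
Fri: 6:19 AM–10:30 AM = 4 h 11 min; less 60 min break → 3 h 11 min
Sat: 10:27 AM–5:10 PM = 6 h 43 min; less 60 min break → 5 h 43 min
Total: 9 h 55 min + 9 h 24 min + 3 h 11 min + 5 h 43 min = 28 h 13 min.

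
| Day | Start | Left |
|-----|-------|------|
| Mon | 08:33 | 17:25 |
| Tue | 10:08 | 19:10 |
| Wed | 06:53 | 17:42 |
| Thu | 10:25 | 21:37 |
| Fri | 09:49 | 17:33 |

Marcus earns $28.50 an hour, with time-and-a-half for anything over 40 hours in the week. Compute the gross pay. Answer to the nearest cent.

Mon: 08:33–17:25 = 8 h 52 min
Tue: 10:08–19:10 = 9 h 2 min
Wed: 06:53–17:42 = 10 h 49 min
Thu: 10:25–21:37 = 11 h 12 min
Fri: 09:49–17:33 = 7 h 44 min
Total worked: 47 h 39 min = 2859 min.
Regular 40 h 0 min = 2400 min at $28.50/h; overtime 7 h 39 min = 459 min at $42.75/h.
Pay = (2400 × $28.50 + 459 × $42.75) ÷ 60 = $1467.04.

$1467.04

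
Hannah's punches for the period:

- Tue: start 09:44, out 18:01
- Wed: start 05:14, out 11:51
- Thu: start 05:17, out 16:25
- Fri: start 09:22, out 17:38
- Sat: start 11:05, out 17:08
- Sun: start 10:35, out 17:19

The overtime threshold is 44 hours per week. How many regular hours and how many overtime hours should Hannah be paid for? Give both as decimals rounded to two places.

Tue: 09:44–18:01 = 8 h 17 min
Wed: 05:14–11:51 = 6 h 37 min
Thu: 05:17–16:25 = 11 h 8 min
Fri: 09:22–17:38 = 8 h 16 min
Sat: 11:05–17:08 = 6 h 3 min
Sun: 10:35–17:19 = 6 h 44 min
Total worked: 47 h 5 min = 47.08 h.
Threshold 44 h → overtime 3 h 5 min, regular 44 h 0 min.

Regular 44.00 hours, overtime 3.08 hours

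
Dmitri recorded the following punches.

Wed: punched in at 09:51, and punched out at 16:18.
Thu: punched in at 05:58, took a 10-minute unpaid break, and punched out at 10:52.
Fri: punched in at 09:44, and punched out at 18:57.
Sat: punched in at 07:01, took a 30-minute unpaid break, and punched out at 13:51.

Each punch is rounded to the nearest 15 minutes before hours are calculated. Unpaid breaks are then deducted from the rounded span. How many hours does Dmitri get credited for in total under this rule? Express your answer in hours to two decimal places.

Wed: in 09:51→09:45, out 16:18→16:15; 6 h 30 min
Thu: in 05:58→06:00, out 10:52→10:45; 4 h 45 min − 10 min = 4 h 35 min
Fri: in 09:44→09:45, out 18:57→19:00; 9 h 15 min
Sat: in 07:01→07:00, out 13:51→13:45; 6 h 45 min − 30 min = 6 h 15 min
Total credited: 26 h 35 min.

26.58 hours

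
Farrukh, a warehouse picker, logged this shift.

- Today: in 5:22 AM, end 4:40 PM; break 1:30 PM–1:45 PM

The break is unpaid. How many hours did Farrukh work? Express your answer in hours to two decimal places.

Today: 5:22 AM–4:40 PM = 11 h 18 min; less 15 min break → 11 h 3 min

11.05 hours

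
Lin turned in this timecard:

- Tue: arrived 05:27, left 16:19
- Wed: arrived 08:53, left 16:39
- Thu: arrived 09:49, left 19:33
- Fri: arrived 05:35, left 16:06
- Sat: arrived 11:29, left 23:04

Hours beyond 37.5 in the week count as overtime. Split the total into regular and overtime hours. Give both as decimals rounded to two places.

Tue: 05:27–16:19 = 10 h 52 min
Wed: 08:53–16:39 = 7 h 46 min
Thu: 09:49–19:33 = 9 h 44 min
Fri: 05:35–16:06 = 10 h 31 min
Sat: 11:29–23:04 = 11 h 35 min
Total worked: 50 h 28 min = 50.47 h.
Threshold 37.5 h → overtime 12 h 58 min, regular 37 h 30 min.

Regular 37.50 hours, overtime 12.97 hours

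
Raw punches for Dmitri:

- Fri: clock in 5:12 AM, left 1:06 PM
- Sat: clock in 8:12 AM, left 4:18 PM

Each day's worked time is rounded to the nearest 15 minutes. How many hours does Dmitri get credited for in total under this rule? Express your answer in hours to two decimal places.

16.00 hours

Fri: 5:12 AM–1:06 PM = 7 h 54 min → rounds to 8 h 0 min
Sat: 8:12 AM–4:18 PM = 8 h 6 min → rounds to 8 h 0 min
Total credited: 16 h 0 min.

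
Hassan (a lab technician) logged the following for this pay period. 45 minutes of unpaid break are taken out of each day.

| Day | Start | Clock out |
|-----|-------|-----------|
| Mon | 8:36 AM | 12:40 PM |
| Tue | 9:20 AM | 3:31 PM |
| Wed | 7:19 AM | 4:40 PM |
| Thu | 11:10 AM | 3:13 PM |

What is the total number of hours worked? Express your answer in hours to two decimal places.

Mon: 8:36 AM–12:40 PM = 4 h 4 min; less 45 min break → 3 h 19 min
Tue: 9:20 AM–3:31 PM = 6 h 11 min; less 45 min break → 5 h 26 min
Wed: 7:19 AM–4:40 PM = 9 h 21 min; less 45 min break → 8 h 36 min
Thu: 11:10 AM–3:13 PM = 4 h 3 min; less 45 min break → 3 h 18 min
Total: 3 h 19 min + 5 h 26 min + 8 h 36 min + 3 h 18 min = 20 h 39 min.

20.65 hours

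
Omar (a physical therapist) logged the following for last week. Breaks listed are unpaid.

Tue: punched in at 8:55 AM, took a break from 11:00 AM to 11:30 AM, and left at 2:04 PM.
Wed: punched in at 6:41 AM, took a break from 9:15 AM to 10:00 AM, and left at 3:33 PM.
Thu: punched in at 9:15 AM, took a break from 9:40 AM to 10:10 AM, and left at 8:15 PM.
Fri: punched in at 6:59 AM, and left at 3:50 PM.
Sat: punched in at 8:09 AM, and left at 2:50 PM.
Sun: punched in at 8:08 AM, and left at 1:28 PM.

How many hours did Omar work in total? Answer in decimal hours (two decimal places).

44.13 hours

Tue: 8:55 AM–2:04 PM = 5 h 9 min; less 30 min break → 4 h 39 min
Wed: 6:41 AM–3:33 PM = 8 h 52 min; less 45 min break → 8 h 7 min
Thu: 9:15 AM–8:15 PM = 11 h 0 min; less 30 min break → 10 h 30 min
Fri: 6:59 AM–3:50 PM = 8 h 51 min
Sat: 8:09 AM–2:50 PM = 6 h 41 min
Sun: 8:08 AM–1:28 PM = 5 h 20 min
Total: 4 h 39 min + 8 h 7 min + 10 h 30 min + 8 h 51 min + 6 h 41 min + 5 h 20 min = 44 h 8 min.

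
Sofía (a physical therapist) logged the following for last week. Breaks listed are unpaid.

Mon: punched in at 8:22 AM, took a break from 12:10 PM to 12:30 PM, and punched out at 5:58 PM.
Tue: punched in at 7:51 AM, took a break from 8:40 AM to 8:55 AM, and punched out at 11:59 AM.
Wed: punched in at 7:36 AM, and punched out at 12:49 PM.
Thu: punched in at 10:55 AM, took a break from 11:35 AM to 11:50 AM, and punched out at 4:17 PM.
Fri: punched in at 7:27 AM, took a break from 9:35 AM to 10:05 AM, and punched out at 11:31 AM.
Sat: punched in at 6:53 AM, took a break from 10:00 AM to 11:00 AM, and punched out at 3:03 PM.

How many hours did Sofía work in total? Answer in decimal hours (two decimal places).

Mon: 8:22 AM–5:58 PM = 9 h 36 min; less 20 min break → 9 h 16 min
Tue: 7:51 AM–11:59 AM = 4 h 8 min; less 15 min break → 3 h 53 min
Wed: 7:36 AM–12:49 PM = 5 h 13 min
Thu: 10:55 AM–4:17 PM = 5 h 22 min; less 15 min break → 5 h 7 min
Fri: 7:27 AM–11:31 AM = 4 h 4 min; less 30 min break → 3 h 34 min
Sat: 6:53 AM–3:03 PM = 8 h 10 min; less 60 min break → 7 h 10 min
Total: 9 h 16 min + 3 h 53 min + 5 h 13 min + 5 h 7 min + 3 h 34 min + 7 h 10 min = 34 h 13 min.

34.22 hours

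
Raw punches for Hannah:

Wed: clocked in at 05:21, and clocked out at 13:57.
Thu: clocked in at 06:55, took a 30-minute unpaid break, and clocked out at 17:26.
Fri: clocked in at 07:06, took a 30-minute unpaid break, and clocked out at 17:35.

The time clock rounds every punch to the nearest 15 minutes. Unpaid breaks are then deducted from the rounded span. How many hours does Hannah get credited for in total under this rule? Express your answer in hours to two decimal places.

Wed: in 05:21→05:15, out 13:57→14:00; 8 h 45 min
Thu: in 06:55→07:00, out 17:26→17:30; 10 h 30 min − 30 min = 10 h 0 min
Fri: in 07:06→07:00, out 17:35→17:30; 10 h 30 min − 30 min = 10 h 0 min
Total credited: 28 h 45 min.

28.75 hours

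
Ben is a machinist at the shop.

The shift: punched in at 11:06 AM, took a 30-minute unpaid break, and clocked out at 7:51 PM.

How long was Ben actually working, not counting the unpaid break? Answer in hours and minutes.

The shift: 11:06 AM–7:51 PM = 8 h 45 min; less 30 min break → 8 h 15 min

8 h 15 min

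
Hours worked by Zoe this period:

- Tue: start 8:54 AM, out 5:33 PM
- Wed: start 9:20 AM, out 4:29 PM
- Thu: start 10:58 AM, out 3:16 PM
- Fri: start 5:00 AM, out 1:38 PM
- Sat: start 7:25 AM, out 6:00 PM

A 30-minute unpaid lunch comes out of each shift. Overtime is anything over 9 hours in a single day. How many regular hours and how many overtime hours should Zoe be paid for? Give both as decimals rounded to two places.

Tue: 8:54 AM–5:33 PM = 8 h 39 min; less 30 min break → 8 h 9 min
Wed: 9:20 AM–4:29 PM = 7 h 9 min; less 30 min break → 6 h 39 min
Thu: 10:58 AM–3:16 PM = 4 h 18 min; less 30 min break → 3 h 48 min
Fri: 5:00 AM–1:38 PM = 8 h 38 min; less 30 min break → 8 h 8 min
Sat: 7:25 AM–6:00 PM = 10 h 35 min; less 30 min break → 10 h 5 min
Tue reg 8 h 9 min / OT 0 h 0 min; Wed reg 6 h 39 min / OT 0 h 0 min; Thu reg 3 h 48 min / OT 0 h 0 min; Fri reg 8 h 8 min / OT 0 h 0 min; Sat reg 9 h 0 min / OT 1 h 5 min.
Totals: regular 35 h 44 min, overtime 1 h 5 min.

Regular 35.73 hours, overtime 1.08 hours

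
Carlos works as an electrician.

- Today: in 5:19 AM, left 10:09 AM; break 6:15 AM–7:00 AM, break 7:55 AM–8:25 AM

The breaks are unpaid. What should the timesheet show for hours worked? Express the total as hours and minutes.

Today: 5:19 AM–10:09 AM = 4 h 50 min; less 75 min break → 3 h 35 min

3 h 35 min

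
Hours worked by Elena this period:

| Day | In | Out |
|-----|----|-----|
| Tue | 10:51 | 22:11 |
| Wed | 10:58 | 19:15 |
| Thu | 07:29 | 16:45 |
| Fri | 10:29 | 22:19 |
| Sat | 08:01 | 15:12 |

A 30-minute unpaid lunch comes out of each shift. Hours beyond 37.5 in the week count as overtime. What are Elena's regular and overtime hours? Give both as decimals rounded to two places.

Regular 37.50 hours, overtime 7.90 hours

Tue: 10:51–22:11 = 11 h 20 min; less 30 min break → 10 h 50 min
Wed: 10:58–19:15 = 8 h 17 min; less 30 min break → 7 h 47 min
Thu: 07:29–16:45 = 9 h 16 min; less 30 min break → 8 h 46 min
Fri: 10:29–22:19 = 11 h 50 min; less 30 min break → 11 h 20 min
Sat: 08:01–15:12 = 7 h 11 min; less 30 min break → 6 h 41 min
Total worked: 45 h 24 min = 45.40 h.
Threshold 37.5 h → overtime 7 h 54 min, regular 37 h 30 min.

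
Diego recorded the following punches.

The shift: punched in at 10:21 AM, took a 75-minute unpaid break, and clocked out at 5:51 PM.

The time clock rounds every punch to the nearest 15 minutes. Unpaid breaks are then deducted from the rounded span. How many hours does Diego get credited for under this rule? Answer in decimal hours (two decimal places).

6.25 hours

The shift: in 10:21 AM→10:15 AM, out 5:51 PM→5:45 PM; 7 h 30 min − 75 min = 6 h 15 min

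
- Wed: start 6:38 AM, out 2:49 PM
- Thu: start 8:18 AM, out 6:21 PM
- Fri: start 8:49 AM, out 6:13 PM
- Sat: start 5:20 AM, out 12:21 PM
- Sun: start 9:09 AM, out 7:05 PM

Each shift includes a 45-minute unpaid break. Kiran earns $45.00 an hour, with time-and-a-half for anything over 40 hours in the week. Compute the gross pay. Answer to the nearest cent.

$1856.25

Wed: 6:38 AM–2:49 PM = 8 h 11 min; less 45 min break → 7 h 26 min
Thu: 8:18 AM–6:21 PM = 10 h 3 min; less 45 min break → 9 h 18 min
Fri: 8:49 AM–6:13 PM = 9 h 24 min; less 45 min break → 8 h 39 min
Sat: 5:20 AM–12:21 PM = 7 h 1 min; less 45 min break → 6 h 16 min
Sun: 9:09 AM–7:05 PM = 9 h 56 min; less 45 min break → 9 h 11 min
Total worked: 40 h 50 min = 2450 min.
Regular 40 h 0 min = 2400 min at $45.00/h; overtime 0 h 50 min = 50 min at $67.50/h.
Pay = (2400 × $45.00 + 50 × $67.50) ÷ 60 = $1856.25.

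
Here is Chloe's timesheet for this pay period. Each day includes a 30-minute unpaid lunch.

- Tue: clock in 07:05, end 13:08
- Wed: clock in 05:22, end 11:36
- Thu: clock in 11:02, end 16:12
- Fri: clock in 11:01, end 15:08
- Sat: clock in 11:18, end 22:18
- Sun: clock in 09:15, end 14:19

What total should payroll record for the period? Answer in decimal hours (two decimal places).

Tue: 07:05–13:08 = 6 h 3 min; less 30 min break → 5 h 33 min
Wed: 05:22–11:36 = 6 h 14 min; less 30 min break → 5 h 44 min
Thu: 11:02–16:12 = 5 h 10 min; less 30 min break → 4 h 40 min
Fri: 11:01–15:08 = 4 h 7 min; less 30 min break → 3 h 37 min
Sat: 11:18–22:18 = 11 h 0 min; less 30 min break → 10 h 30 min
Sun: 09:15–14:19 = 5 h 4 min; less 30 min break → 4 h 34 min
Total: 5 h 33 min + 5 h 44 min + 4 h 40 min + 3 h 37 min + 10 h 30 min + 4 h 34 min = 34 h 38 min.

34.63 hours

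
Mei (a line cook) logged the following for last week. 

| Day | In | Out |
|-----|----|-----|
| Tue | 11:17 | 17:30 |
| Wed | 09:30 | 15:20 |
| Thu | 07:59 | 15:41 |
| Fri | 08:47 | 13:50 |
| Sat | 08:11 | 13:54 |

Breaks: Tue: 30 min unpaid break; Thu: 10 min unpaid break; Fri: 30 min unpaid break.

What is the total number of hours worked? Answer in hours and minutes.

Tue: 11:17–17:30 = 6 h 13 min; less 30 min break → 5 h 43 min
Wed: 09:30–15:20 = 5 h 50 min
Thu: 07:59–15:41 = 7 h 42 min; less 10 min break → 7 h 32 min
Fri: 08:47–13:50 = 5 h 3 min; less 30 min break → 4 h 33 min
Sat: 08:11–13:54 = 5 h 43 min
Total: 5 h 43 min + 5 h 50 min + 7 h 32 min + 4 h 33 min + 5 h 43 min = 29 h 21 min.

29 h 21 min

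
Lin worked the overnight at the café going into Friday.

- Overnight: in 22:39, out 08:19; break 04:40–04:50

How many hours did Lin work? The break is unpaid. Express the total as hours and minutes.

9 h 30 min

Overnight: 22:39 → midnight = 1 h 21 min; midnight → 08:19 = 8 h 19 min; span 9 h 40 min; less 10 min break → 9 h 30 min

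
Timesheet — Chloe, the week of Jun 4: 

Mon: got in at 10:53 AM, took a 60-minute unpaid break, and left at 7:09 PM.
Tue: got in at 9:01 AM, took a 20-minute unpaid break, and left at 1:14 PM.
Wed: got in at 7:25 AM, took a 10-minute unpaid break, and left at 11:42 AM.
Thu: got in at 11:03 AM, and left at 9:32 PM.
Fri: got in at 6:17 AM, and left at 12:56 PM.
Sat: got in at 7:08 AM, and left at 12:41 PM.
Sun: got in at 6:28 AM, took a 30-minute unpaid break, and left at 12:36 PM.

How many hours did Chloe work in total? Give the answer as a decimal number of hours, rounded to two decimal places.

43.58 hours

Mon: 10:53 AM–7:09 PM = 8 h 16 min; less 60 min break → 7 h 16 min
Tue: 9:01 AM–1:14 PM = 4 h 13 min; less 20 min break → 3 h 53 min
Wed: 7:25 AM–11:42 AM = 4 h 17 min; less 10 min break → 4 h 7 min
Thu: 11:03 AM–9:32 PM = 10 h 29 min
Fri: 6:17 AM–12:56 PM = 6 h 39 min
Sat: 7:08 AM–12:41 PM = 5 h 33 min
Sun: 6:28 AM–12:36 PM = 6 h 8 min; less 30 min break → 5 h 38 min
Total: 7 h 16 min + 3 h 53 min + 4 h 7 min + 10 h 29 min + 6 h 39 min + 5 h 33 min + 5 h 38 min = 43 h 35 min.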